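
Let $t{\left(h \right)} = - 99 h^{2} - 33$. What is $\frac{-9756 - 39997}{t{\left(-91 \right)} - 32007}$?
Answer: $\frac{49753}{851859} \approx 0.058405$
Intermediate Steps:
$t{\left(h \right)} = -33 - 99 h^{2}$ ($t{\left(h \right)} = - 99 h^{2} - 33 = -33 - 99 h^{2}$)
$\frac{-9756 - 39997}{t{\left(-91 \right)} - 32007} = \frac{-9756 - 39997}{\left(-33 - 99 \left(-91\right)^{2}\right) - 32007} = - \frac{49753}{\left(-33 - 819819\right) - 32007} = - \frac{49753}{-819852 - 32007} = - \frac{49753}{-851859} = \left(-49753\right) \left(- \frac{1}{851859}\right) = \frac{49753}{851859}$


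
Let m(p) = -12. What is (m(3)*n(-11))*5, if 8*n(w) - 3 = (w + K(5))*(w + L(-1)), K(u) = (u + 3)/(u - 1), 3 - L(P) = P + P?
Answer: -855/2 ≈ -427.50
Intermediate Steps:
L(P) = 3 - 2*P (L(P) = 3 - (P + P) = 3 - 2*P)
K(u) = (3 + u)/(-1 + u)
n(w) = 3/8 + (2 + w)*(5 + w)/8 (n(w) = 3/8 + ((w + (3 + 5)/(-1 + 5))*(w + (3 - 2*(-1))))/8 = 3/8 + ((w + 8/4)*(w + (3 + 2)))/8 = 3/8 + ((w + (¼)*8)*(w + 5))/8 = 3/8 + ((w + 2)*(5 + w))/8 = 3/8 + ((2 + w)*(5 + w))/8 = 3/8 + (2 + w)*(5 + w)/8)
(m(3)*n(-11))*5 = -12*(13/8 + (⅛)*(-11)² + (7/8)*(-11))*5 = -12*(13/8 + (⅛)*121 - 77/8)*5 = -12*(13/8 + 121/8 - 77/8)*5 = -12*57/8*5 = -171/2*5 = -855/2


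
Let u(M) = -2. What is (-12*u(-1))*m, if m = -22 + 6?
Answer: -384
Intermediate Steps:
m = -16
(-12*u(-1))*m = -12*(-2)*(-16) = 24*(-16) = -384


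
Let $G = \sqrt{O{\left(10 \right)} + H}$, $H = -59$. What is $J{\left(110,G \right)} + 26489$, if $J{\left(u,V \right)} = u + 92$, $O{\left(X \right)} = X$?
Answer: $26691$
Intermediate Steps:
$G = 7 i$ ($G = \sqrt{10 - 59} = \sqrt{-49} = 7 i \approx 7.0 i$)
$J{\left(u,V \right)} = 92 + u$
$J{\left(110,G \right)} + 26489 = \left(92 + 110\right) + 26489 = 202 + 26489 = 26691$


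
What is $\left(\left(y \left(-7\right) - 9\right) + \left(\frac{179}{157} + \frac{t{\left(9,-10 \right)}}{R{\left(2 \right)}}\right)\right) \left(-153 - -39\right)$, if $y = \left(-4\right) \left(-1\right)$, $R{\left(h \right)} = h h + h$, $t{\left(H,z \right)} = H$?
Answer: $\frac{614973}{157} \approx 3917.0$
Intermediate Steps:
$R{\left(h \right)} = h + h^{2}$ ($R{\left(h \right)} = h^{2} + h = h + h^{2}$)
$y = 4$
$\left(\left(y \left(-7\right) - 9\right) + \left(\frac{179}{157} + \frac{t{\left(9,-10 \right)}}{R{\left(2 \right)}}\right)\right) \left(-153 - -39\right) = \left(\left(4 \left(-7\right) - 9\right) + \left(\frac{179}{157} + \frac{9}{2 \left(1 + 2\right)}\right)\right) \left(-153 - -39\right) = \left(\left(-28 - 9\right) + \left(179 \cdot \frac{1}{157} + \frac{9}{2 \cdot 3}\right)\right) \left(-153 + 39\right) = \left(-37 + \left(\frac{179}{157} + \frac{9}{6}\right)\right) \left(-114\right) = \left(-37 + \left(\frac{179}{157} + 9 \cdot \frac{1}{6}\right)\right) \left(-114\right) = \left(-37 + \left(\frac{179}{157} + \frac{3}{2}\right)\right) \left(-114\right) = \left(-37 + \frac{829}{314}\right) \left(-114\right) = \left(- \frac{10789}{314}\right) \left(-114\right) = \frac{614973}{157}$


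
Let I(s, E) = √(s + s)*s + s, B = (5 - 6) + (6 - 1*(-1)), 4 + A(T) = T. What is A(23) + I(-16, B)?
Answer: 3 - 64*I*√2 ≈ 3.0 - 90.51*I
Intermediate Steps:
A(T) = -4 + T
B = 6 (B = -1 + (6 + 1) = -1 + 7 = 6)
I(s, E) = s + √2*s^(3/2) (I(s, E) = √(2*s)*s + s = (√2*√s)*s + s = √2*s^(3/2) + s = s + √2*s^(3/2))
A(23) + I(-16, B) = (-4 + 23) + (-16 + √2*(-16)^(3/2)) = 19 + (-16 + √2*(-64*I)) = 19 + (-16 - 64*I*√2) = 3 - 64*I*√2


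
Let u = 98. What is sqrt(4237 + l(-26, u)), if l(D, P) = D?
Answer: sqrt(4211) ≈ 64.892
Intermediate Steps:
sqrt(4237 + l(-26, u)) = sqrt(4237 - 26) = sqrt(4211)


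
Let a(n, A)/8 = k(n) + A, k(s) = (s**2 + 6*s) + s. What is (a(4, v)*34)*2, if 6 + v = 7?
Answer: 24480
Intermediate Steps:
v = 1 (v = -6 + 7 = 1)
k(s) = s**2 + 7*s
a(n, A) = 8*A + 8*n*(7 + n) (a(n, A) = 8*(n*(7 + n) + A) = 8*(A + n*(7 + n)) = 8*A + 8*n*(7 + n))
(a(4, v)*34)*2 = ((8*1 + 8*4*(7 + 4))*34)*2 = ((8 + 8*4*11)*34)*2 = ((8 + 352)*34)*2 = (360*34)*2 = 12240*2 = 24480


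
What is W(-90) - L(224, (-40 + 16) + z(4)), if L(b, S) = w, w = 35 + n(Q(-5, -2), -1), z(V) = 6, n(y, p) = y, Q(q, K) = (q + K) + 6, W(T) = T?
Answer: -124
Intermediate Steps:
Q(q, K) = 6 + K + q (Q(q, K) = (K + q) + 6 = 6 + K + q)
w = 34 (w = 35 + (6 - 2 - 5) = 35 - 1 = 34)
L(b, S) = 34
W(-90) - L(224, (-40 + 16) + z(4)) = -90 - 1*34 = -90 - 34 = -124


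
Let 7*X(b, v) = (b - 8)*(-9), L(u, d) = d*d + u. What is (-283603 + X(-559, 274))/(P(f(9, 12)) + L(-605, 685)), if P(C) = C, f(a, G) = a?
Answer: -282874/468629 ≈ -0.60362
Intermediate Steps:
L(u, d) = u + d**2 (L(u, d) = d**2 + u = u + d**2)
X(b, v) = 72/7 - 9*b/7 (X(b, v) = ((b - 8)*(-9))/7 = ((-8 + b)*(-9))/7 = (72 - 9*b)/7 = 72/7 - 9*b/7)
(-283603 + X(-559, 274))/(P(f(9, 12)) + L(-605, 685)) = (-283603 + (72/7 - 9/7*(-559)))/(9 + (-605 + 685**2)) = (-283603 + (72/7 + 5031/7))/(9 + (-605 + 469225)) = (-283603 + 729)/(9 + 468620) = -282874/468629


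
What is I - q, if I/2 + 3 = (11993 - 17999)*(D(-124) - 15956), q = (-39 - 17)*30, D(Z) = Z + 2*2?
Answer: 193106586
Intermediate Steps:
D(Z) = 4 + Z (D(Z) = Z + 4 = 4 + Z)
q = -1680 (q = -56*30 = -1680)
I = 193104906 (I = -6 + 2*((11993 - 17999)*((4 - 124) - 15956)) = -6 + 2*(-6006*(-120 - 15956)) = -6 + 2*(-6006*(-16076)) = -6 + 2*96552456 = -6 + 193104912 = 193104906)
I - q = 193104906 - 1*(-1680) = 193104906 + 1680 = 193106586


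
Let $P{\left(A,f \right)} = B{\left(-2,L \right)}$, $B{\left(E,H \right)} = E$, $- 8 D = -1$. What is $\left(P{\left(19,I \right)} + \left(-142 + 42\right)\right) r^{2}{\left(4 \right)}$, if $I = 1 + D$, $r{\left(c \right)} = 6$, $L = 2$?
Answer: $-3672$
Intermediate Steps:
$D = \frac{1}{8}$ ($D = \left(- \frac{1}{8}\right) \left(-1\right) = \frac{1}{8} \approx 0.125$)
$I = \frac{9}{8}$ ($I = 1 + \frac{1}{8} = \frac{9}{8} \approx 1.125$)
$P{\left(A,f \right)} = -2$
$\left(P{\left(19,I \right)} + \left(-142 + 42\right)\right) r^{2}{\left(4 \right)} = \left(-2 + \left(-142 + 42\right)\right) 6^{2} = \left(-2 - 100\right) 36 = \left(-102\right) 36 = -3672$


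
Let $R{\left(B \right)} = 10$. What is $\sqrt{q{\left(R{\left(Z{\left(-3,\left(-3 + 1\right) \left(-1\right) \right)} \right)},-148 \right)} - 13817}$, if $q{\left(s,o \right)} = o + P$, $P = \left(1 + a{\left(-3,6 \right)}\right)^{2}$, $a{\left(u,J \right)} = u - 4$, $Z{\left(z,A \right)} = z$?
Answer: $i \sqrt{13929} \approx 118.02 i$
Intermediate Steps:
$a{\left(u,J \right)} = -4 + u$
$P = 36$ ($P = \left(1 - 7\right)^{2} = \left(-6\right)^{2} = 36$)
$q{\left(s,o \right)} = 36 + o$ ($q{\left(s,o \right)} = o + 36 = 36 + o$)
$\sqrt{q{\left(R{\left(Z{\left(-3,\left(-3 + 1\right) \left(-1\right) \right)} \right)},-148 \right)} - 13817} = \sqrt{\left(36 - 148\right) - 13817} = \sqrt{-112 - 13817} = \sqrt{-13929} = i \sqrt{13929}$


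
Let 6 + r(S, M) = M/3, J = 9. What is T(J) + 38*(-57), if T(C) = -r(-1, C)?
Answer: -2163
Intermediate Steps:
r(S, M) = -6 + M/3
T(C) = 6 - C/3 (T(C) = -(-6 + C/3) = 6 - C/3)
T(J) + 38*(-57) = (6 - 1/3*9) + 38*(-57) = (6 - 3) - 2166 = 3 - 2166 = -2163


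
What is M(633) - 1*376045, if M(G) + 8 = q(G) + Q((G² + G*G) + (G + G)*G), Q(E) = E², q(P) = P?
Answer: 2568826420116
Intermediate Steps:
M(G) = -8 + G + 16*G⁴ (M(G) = -8 + (G + ((G² + G*G) + (G + G)*G)²) = -8 + (G + ((G² + G²) + (2*G)*G)²) = -8 + (G + (2*G² + 2*G²)²) = -8 + (G + (4*G²)²) = -8 + (G + 16*G⁴) = -8 + G + 16*G⁴)
M(633) - 1*376045 = (-8 + 633 + 16*633⁴) - 1*376045 = (-8 + 633 + 16*160551674721) - 376045 = (-8 + 633 + 2568826795536) - 376045 = 2568826796161 - 376045 = 2568826420116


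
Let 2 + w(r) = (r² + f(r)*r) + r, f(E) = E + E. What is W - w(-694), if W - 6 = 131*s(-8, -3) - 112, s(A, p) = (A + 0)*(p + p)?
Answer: -1438030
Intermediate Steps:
f(E) = 2*E
s(A, p) = 2*A*p (s(A, p) = A*(2*p) = 2*A*p)
w(r) = -2 + r + 3*r² (w(r) = -2 + ((r² + (2*r)*r) + r) = -2 + ((r² + 2*r²) + r) = -2 + (3*r² + r) = -2 + (r + 3*r²) = -2 + r + 3*r²)
W = 6182 (W = 6 + (131*(2*(-8)*(-3)) - 112) = 6 + (131*48 - 112) = 6 + (6288 - 112) = 6 + 6176 = 6182)
W - w(-694) = 6182 - (-2 - 694 + 3*(-694)²) = 6182 - (-2 - 694 + 3*481636) = 6182 - (-2 - 694 + 1444908) = 6182 - 1*1444212 = 6182 - 1444212 = -1438030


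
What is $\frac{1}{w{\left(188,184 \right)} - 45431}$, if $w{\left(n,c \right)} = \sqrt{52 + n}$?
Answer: $- \frac{45431}{2063975521} - \frac{4 \sqrt{15}}{2063975521} \approx -2.2019 \cdot 10^{-5}$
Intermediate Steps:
$\frac{1}{w{\left(188,184 \right)} - 45431} = \frac{1}{\sqrt{52 + 188} - 45431} = \frac{1}{\sqrt{240} - 45431} = \frac{1}{4 \sqrt{15} - 45431} = \frac{1}{-45431 + 4 \sqrt{15}}$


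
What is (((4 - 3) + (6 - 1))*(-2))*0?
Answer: 0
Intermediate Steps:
(((4 - 3) + (6 - 1))*(-2))*0 = ((1 + 5)*(-2))*0 = (6*(-2))*0 = -12*0 = 0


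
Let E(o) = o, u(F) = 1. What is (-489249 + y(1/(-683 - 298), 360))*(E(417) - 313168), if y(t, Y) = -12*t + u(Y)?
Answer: 50035184757092/327 ≈ 1.5301e+11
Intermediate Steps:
y(t, Y) = 1 - 12*t (y(t, Y) = -12*t + 1 = 1 - 12*t)
(-489249 + y(1/(-683 - 298), 360))*(E(417) - 313168) = (-489249 + (1 - 12/(-683 - 298)))*(417 - 313168) = (-489249 + (1 - 12/(-981)))*(-312751) = (-489249 + (1 - 12*(-1/981)))*(-312751) = (-489249 + (1 + 4/327))*(-312751) = (-489249 + 331/327)*(-312751) = -159984092/327*(-312751) = 50035184757092/327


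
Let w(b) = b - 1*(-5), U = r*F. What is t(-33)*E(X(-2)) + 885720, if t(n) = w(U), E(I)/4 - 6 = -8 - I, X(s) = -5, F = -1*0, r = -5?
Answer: 885780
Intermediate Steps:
F = 0
E(I) = -8 - 4*I (E(I) = 24 + 4*(-8 - I) = 24 + (-32 - 4*I) = -8 - 4*I)
U = 0 (U = -5*0 = 0)
w(b) = 5 + b (w(b) = b + 5 = 5 + b)
t(n) = 5 (t(n) = 5 + 0 = 5)
t(-33)*E(X(-2)) + 885720 = 5*(-8 - 4*(-5)) + 885720 = 5*(-8 + 20) + 885720 = 5*12 + 885720 = 60 + 885720 = 885780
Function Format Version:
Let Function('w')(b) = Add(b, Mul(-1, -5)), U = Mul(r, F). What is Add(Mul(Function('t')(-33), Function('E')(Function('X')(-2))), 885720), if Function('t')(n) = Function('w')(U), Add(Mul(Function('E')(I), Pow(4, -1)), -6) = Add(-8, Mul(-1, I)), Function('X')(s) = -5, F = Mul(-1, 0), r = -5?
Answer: 885780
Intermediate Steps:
F = 0
Function('E')(I) = Add(-8, Mul(-4, I)) (Function('E')(I) = Add(24, Mul(4, Add(-8, Mul(-1, I)))) = Add(24, Add(-32, Mul(-4, I))) = Add(-8, Mul(-4, I)))
U = 0 (U = Mul(-5, 0) = 0)
Function('w')(b) = Add(5, b) (Function('w')(b) = Add(b, 5) = Add(5, b))
Function('t')(n) = 5 (Function('t')(n) = Add(5, 0) = 5)
Add(Mul(Function('t')(-33), Function('E')(Function('X')(-2))), 885720) = Add(Mul(5, Add(-8, Mul(-4, -5))), 885720) = Add(Mul(5, Add(-8, 20)), 885720) = Add(Mul(5, 12), 885720) = Add(60, 885720) = 885780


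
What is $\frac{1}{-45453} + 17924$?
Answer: $\frac{814699571}{45453} \approx 17924.0$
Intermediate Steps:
$\frac{1}{-45453} + 17924 = - \frac{1}{45453} + 17924 = \frac{814699571}{45453}$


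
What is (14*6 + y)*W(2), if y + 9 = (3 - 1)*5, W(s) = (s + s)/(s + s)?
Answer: 85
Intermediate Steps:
W(s) = 1 (W(s) = (2*s)/((2*s)) = (2*s)*(1/(2*s)) = 1)
y = 1 (y = -9 + (3 - 1)*5 = -9 + 2*5 = -9 + 10 = 1)
(14*6 + y)*W(2) = (14*6 + 1)*1 = (84 + 1)*1 = 85*1 = 85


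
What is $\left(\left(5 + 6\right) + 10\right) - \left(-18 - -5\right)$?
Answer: $34$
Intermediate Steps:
$\left(\left(5 + 6\right) + 10\right) - \left(-18 - -5\right) = \left(11 + 10\right) - \left(-18 + 5\right) = 21 - -13 = 21 + 13 = 34$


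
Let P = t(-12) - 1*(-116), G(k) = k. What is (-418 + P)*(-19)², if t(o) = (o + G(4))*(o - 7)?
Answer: -54150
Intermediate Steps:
t(o) = (-7 + o)*(4 + o) (t(o) = (o + 4)*(o - 7) = (4 + o)*(-7 + o) = (-7 + o)*(4 + o))
P = 268 (P = (-28 + (-12)² - 3*(-12)) - 1*(-116) = (-28 + 144 + 36) + 116 = 152 + 116 = 268)
(-418 + P)*(-19)² = (-418 + 268)*(-19)² = -150*361 = -54150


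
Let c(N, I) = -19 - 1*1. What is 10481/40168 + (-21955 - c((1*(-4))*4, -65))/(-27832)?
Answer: 73299517/69872236 ≈ 1.0491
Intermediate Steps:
c(N, I) = -20 (c(N, I) = -19 - 1 = -20)
10481/40168 + (-21955 - c((1*(-4))*4, -65))/(-27832) = 10481/40168 + (-21955 - 1*(-20))/(-27832) = 10481*(1/40168) + (-21955 + 20)*(-1/27832) = 10481/40168 - 21935*(-1/27832) = 10481/40168 + 21935/27832 = 73299517/69872236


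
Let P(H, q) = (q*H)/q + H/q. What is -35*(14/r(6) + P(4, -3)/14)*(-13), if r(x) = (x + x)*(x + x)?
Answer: 9425/72 ≈ 130.90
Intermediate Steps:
r(x) = 4*x**2 (r(x) = (2*x)*(2*x) = 4*x**2)
P(H, q) = H + H/q (P(H, q) = (H*q)/q + H/q = H + H/q)
-35*(14/r(6) + P(4, -3)/14)*(-13) = -35*(14/((4*6**2)) + (4 + 4/(-3))/14)*(-13) = -35*(14/((4*36)) + (4 + 4*(-1/3))*(1/14))*(-13) = -35*(14/144 + (4 - 4/3)*(1/14))*(-13) = -35*(14*(1/144) + (8/3)*(1/14))*(-13) = -35*(7/72 + 4/21)*(-13) = -35*145/504*(-13) = -725/72*(-13) = 9425/72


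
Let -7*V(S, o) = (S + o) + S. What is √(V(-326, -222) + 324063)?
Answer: √15885205/7 ≈ 569.38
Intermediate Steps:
V(S, o) = -2*S/7 - o/7 (V(S, o) = -((S + o) + S)/7 = -(o + 2*S)/7 = -2*S/7 - o/7)
√(V(-326, -222) + 324063) = √((-2/7*(-326) - ⅐*(-222)) + 324063) = √((652/7 + 222/7) + 324063) = √(874/7 + 324063) = √(2269315/7) = √15885205/7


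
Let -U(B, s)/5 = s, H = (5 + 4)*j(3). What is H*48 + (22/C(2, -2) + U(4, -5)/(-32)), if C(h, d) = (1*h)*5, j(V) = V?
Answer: 207587/160 ≈ 1297.4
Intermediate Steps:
C(h, d) = 5*h (C(h, d) = h*5 = 5*h)
H = 27 (H = (5 + 4)*3 = 9*3 = 27)
U(B, s) = -5*s
H*48 + (22/C(2, -2) + U(4, -5)/(-32)) = 27*48 + (22/((5*2)) - 5*(-5)/(-32)) = 1296 + (22/10 + 25*(-1/32)) = 1296 + (22*(⅒) - 25/32) = 1296 + (11/5 - 25/32) = 1296 + 227/160 = 207587/160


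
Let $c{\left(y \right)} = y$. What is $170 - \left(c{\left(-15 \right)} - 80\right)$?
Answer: $265$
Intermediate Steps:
$170 - \left(c{\left(-15 \right)} - 80\right) = 170 - \left(-15 - 80\right) = 170 - -95 = 170 + 95 = 265$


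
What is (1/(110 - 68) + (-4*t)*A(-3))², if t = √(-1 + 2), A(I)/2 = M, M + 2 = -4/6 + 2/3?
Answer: 452929/1764 ≈ 256.76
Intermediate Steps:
M = -2 (M = -2 + (-4/6 + 2/3) = -2 + (-4*⅙ + 2*(⅓)) = -2 + (-⅔ + ⅔) = -2 + 0 = -2)
A(I) = -4 (A(I) = 2*(-2) = -4)
t = 1 (t = √1 = 1)
(1/(110 - 68) + (-4*t)*A(-3))² = (1/(110 - 68) - 4*1*(-4))² = (1/42 - 4*(-4))² = (1/42 + 16)² = (673/42)² = 452929/1764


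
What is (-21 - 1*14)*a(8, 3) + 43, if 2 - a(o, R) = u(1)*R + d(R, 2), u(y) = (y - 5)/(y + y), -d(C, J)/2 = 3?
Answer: -447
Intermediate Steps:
d(C, J) = -6 (d(C, J) = -2*3 = -6)
u(y) = (-5 + y)/(2*y) (u(y) = (-5 + y)/((2*y)) = (-5 + y)*(1/(2*y)) = (-5 + y)/(2*y))
a(o, R) = 8 + 2*R (a(o, R) = 2 - (((½)*(-5 + 1)/1)*R - 6) = 2 - (((½)*1*(-4))*R - 6) = 2 - (-2*R - 6) = 2 - (-6 - 2*R) = 2 + (6 + 2*R) = 8 + 2*R)
(-21 - 1*14)*a(8, 3) + 43 = (-21 - 1*14)*(8 + 2*3) + 43 = (-21 - 14)*(8 + 6) + 43 = -35*14 + 43 = -490 + 43 = -447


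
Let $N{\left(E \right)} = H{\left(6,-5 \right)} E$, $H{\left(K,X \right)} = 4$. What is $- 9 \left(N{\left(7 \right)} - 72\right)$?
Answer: $396$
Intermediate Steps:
$N{\left(E \right)} = 4 E$
$- 9 \left(N{\left(7 \right)} - 72\right) = - 9 \left(4 \cdot 7 - 72\right) = - 9 \left(28 - 72\right) = \left(-9\right) \left(-44\right) = 396$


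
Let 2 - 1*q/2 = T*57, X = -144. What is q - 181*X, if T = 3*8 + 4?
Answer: 22876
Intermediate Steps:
T = 28 (T = 24 + 4 = 28)
q = -3188 (q = 4 - 56*57 = 4 - 2*1596 = 4 - 3192 = -3188)
q - 181*X = -3188 - 181*(-144) = -3188 + 26064 = 22876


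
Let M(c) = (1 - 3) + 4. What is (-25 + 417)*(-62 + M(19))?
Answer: -23520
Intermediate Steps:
M(c) = 2 (M(c) = -2 + 4 = 2)
(-25 + 417)*(-62 + M(19)) = (-25 + 417)*(-62 + 2) = 392*(-60) = -23520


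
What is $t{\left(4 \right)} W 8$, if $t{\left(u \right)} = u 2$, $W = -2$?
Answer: $-128$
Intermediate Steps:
$t{\left(u \right)} = 2 u$
$t{\left(4 \right)} W 8 = 2 \cdot 4 \left(-2\right) 8 = 8 \left(-2\right) 8 = \left(-16\right) 8 = -128$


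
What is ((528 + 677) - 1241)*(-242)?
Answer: 8712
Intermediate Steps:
((528 + 677) - 1241)*(-242) = (1205 - 1241)*(-242) = -36*(-242) = 8712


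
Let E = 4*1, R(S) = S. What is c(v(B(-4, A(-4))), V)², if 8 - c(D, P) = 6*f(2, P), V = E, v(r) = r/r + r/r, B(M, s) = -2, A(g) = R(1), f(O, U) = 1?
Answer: 4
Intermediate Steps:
A(g) = 1
E = 4
v(r) = 2 (v(r) = 1 + 1 = 2)
V = 4
c(D, P) = 2 (c(D, P) = 8 - 6 = 2)
c(v(B(-4, A(-4))), V)² = 2² = 4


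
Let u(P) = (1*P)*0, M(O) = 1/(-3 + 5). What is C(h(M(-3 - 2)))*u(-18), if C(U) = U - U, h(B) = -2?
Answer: 0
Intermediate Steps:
M(O) = 1/2
u(P) = 0 (u(P) = P*0 = 0)
C(U) = 0
C(h(M(-3 - 2)))*u(-18) = 0*0 = 0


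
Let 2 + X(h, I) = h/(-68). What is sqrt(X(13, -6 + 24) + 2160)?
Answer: sqrt(2494427)/34 ≈ 46.452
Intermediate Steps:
X(h, I) = -2 - h/68 (X(h, I) = -2 + h/(-68) = -2 + h*(-1/68) = -2 - h/68)
sqrt(X(13, -6 + 24) + 2160) = sqrt((-2 - 1/68*13) + 2160) = sqrt((-2 - 13/68) + 2160) = sqrt(-149/68 + 2160) = sqrt(146731/68) = sqrt(2494427)/34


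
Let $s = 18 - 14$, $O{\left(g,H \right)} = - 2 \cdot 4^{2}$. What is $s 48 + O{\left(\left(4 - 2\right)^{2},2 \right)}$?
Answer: $160$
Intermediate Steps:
$O{\left(g,H \right)} = -32$ ($O{\left(g,H \right)} = \left(-2\right) 16 = -32$)
$s = 4$ ($s = 18 - 14 = 4$)
$s 48 + O{\left(\left(4 - 2\right)^{2},2 \right)} = 4 \cdot 48 - 32 = 192 - 32 = 160$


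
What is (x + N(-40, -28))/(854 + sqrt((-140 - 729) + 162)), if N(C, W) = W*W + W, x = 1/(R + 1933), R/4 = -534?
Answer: 18722974/21170667 - 153467*I*sqrt(707)/148194669 ≈ 0.88438 - 0.027535*I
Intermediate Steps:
R = -2136 (R = 4*(-534) = -2136)
x = -1/203 (x = 1/(-2136 + 1933) = 1/(-203) = -1/203 ≈ -0.0049261)
N(C, W) = W + W**2 (N(C, W) = W**2 + W = W + W**2)
(x + N(-40, -28))/(854 + sqrt((-140 - 729) + 162)) = (-1/203 - 28*(1 - 28))/(854 + sqrt((-140 - 729) + 162)) = (-1/203 - 28*(-27))/(854 + sqrt(-869 + 162)) = (-1/203 + 756)/(854 + sqrt(-707)) = 153467/(203*(854 + I*sqrt(707)))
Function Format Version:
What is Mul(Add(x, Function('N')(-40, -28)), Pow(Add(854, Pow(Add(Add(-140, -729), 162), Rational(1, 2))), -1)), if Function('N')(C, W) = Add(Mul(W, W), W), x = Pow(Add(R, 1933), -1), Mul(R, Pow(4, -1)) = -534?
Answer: Add(Rational(18722974, 21170667), Mul(Rational(-153467, 148194669), I, Pow(707, Rational(1, 2)))) ≈ Add(0.88438, Mul(-0.027535, I))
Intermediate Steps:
R = -2136 (R = Mul(4, -534) = -2136)
x = Rational(-1, 203) (x = Pow(Add(-2136, 1933), -1) = Pow(-203, -1) = Rational(-1, 203) ≈ -0.0049261)
Function('N')(C, W) = Add(W, Pow(W, 2)) (Function('N')(C, W) = Add(Pow(W, 2), W) = Add(W, Pow(W, 2)))
Mul(Add(x, Function('N')(-40, -28)), Pow(Add(854, Pow(Add(Add(-140, -729), 162), Rational(1, 2))), -1)) = Mul(Add(Rational(-1, 203), Mul(-28, Add(1, -28))), Pow(Add(854, Pow(Add(Add(-140, -729), 162), Rational(1, 2))), -1)) = Mul(Add(Rational(-1, 203), Mul(-28, -27)), Pow(Add(854, Pow(Add(-869, 162), Rational(1, 2))), -1)) = Mul(Add(Rational(-1, 203), 756), Pow(Add(854, Pow(-707, Rational(1, 2))), -1)) = Mul(Rational(153467, 203), Pow(Add(854, Mul(I, Pow(707, Rational(1, 2)))), -1))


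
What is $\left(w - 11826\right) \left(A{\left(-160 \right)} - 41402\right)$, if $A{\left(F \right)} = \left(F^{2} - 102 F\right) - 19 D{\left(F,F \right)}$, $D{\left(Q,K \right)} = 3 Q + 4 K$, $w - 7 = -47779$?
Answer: $-1299117204$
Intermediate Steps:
$w = -47772$ ($w = 7 - 47779 = -47772$)
$A{\left(F \right)} = F^{2} - 235 F$ ($A{\left(F \right)} = \left(F^{2} - 102 F\right) - 19 \left(3 F + 4 F\right) = \left(F^{2} - 102 F\right) - 19 \cdot 7 F = \left(F^{2} - 102 F\right) - 133 F = F^{2} - 235 F$)
$\left(w - 11826\right) \left(A{\left(-160 \right)} - 41402\right) = \left(-47772 - 11826\right) \left(- 160 \left(-235 - 160\right) - 41402\right) = - 59598 \left(\left(-160\right) \left(-395\right) - 41402\right) = - 59598 \left(63200 - 41402\right) = \left(-59598\right) 21798 = -1299117204$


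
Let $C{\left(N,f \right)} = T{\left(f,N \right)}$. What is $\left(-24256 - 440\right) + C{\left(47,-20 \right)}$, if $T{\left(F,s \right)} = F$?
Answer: $-24716$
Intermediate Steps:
$C{\left(N,f \right)} = f$
$\left(-24256 - 440\right) + C{\left(47,-20 \right)} = \left(-24256 - 440\right) - 20 = -24696 - 20 = -24716$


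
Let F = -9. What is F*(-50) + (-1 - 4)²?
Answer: 475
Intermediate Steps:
F*(-50) + (-1 - 4)² = -9*(-50) + (-1 - 4)² = 450 + (-5)² = 450 + 25 = 475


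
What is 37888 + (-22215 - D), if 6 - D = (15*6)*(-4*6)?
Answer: 13507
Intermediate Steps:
D = 2166 (D = 6 - 15*6*(-4*6) = 6 - 90*(-24) = 6 - 1*(-2160) = 6 + 2160 = 2166)
37888 + (-22215 - D) = 37888 + (-22215 - 1*2166) = 37888 + (-22215 - 2166) = 37888 - 24381 = 13507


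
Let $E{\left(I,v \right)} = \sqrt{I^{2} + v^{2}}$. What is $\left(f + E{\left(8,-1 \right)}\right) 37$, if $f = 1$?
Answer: $37 + 37 \sqrt{65} \approx 335.3$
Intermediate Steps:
$\left(f + E{\left(8,-1 \right)}\right) 37 = \left(1 + \sqrt{8^{2} + \left(-1\right)^{2}}\right) 37 = \left(1 + \sqrt{64 + 1}\right) 37 = \left(1 + \sqrt{65}\right) 37 = 37 + 37 \sqrt{65}$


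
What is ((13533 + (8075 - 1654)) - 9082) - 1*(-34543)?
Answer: 45415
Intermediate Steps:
((13533 + (8075 - 1654)) - 9082) - 1*(-34543) = ((13533 + 6421) - 9082) + 34543 = (19954 - 9082) + 34543 = 10872 + 34543 = 45415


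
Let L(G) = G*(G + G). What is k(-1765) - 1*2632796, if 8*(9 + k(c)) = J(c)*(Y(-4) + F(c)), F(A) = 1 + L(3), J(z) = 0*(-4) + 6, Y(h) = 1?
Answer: -2632790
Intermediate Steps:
L(G) = 2*G² (L(G) = G*(2*G) = 2*G²)
J(z) = 6 (J(z) = 0 + 6 = 6)
F(A) = 19 (F(A) = 1 + 2*3² = 1 + 2*9 = 1 + 18 = 19)
k(c) = 6 (k(c) = -9 + (6*(1 + 19))/8 = -9 + (6*20)/8 = -9 + (⅛)*120 = -9 + 15 = 6)
k(-1765) - 1*2632796 = 6 - 1*2632796 = 6 - 2632796 = -2632790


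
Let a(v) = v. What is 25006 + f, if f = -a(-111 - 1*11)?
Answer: 25128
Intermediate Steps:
f = 122 (f = -(-111 - 1*11) = -(-111 - 11) = -1*(-122) = 122)
25006 + f = 25006 + 122 = 25128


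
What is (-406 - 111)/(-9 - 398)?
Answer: 47/37 ≈ 1.2703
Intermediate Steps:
(-406 - 111)/(-9 - 398) = -517/(-407) = -517*(-1/407) = 47/37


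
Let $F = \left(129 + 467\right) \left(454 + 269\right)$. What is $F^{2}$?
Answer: $185681704464$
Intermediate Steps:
$F = 430908$ ($F = 596 \cdot 723 = 430908$)
$F^{2} = 430908^{2} = 185681704464$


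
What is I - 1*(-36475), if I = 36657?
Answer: 73132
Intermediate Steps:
I - 1*(-36475) = 36657 - 1*(-36475) = 36657 + 36475 = 73132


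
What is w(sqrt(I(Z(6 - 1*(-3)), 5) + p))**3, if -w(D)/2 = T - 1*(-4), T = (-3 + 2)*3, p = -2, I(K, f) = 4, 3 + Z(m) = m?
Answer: -8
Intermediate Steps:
Z(m) = -3 + m
T = -3 (T = -1*3 = -3)
w(D) = -2 (w(D) = -2*(-3 - 1*(-4)) = -2*(-3 + 4) = -2*1 = -2)
w(sqrt(I(Z(6 - 1*(-3)), 5) + p))**3 = (-2)**3 = -8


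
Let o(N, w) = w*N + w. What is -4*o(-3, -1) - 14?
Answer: -22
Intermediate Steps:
o(N, w) = w + N*w (o(N, w) = N*w + w = w + N*w)
-4*o(-3, -1) - 14 = -(-4)*(1 - 3) - 14 = -(-4)*(-2) - 14 = -4*2 - 14 = -8 - 14 = -22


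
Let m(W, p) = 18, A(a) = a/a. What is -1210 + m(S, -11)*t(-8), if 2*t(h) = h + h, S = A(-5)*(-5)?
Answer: -1354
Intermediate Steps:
A(a) = 1
S = -5 (S = 1*(-5) = -5)
t(h) = h (t(h) = (h + h)/2 = (2*h)/2 = h)
-1210 + m(S, -11)*t(-8) = -1210 + 18*(-8) = -1210 - 144 = -1354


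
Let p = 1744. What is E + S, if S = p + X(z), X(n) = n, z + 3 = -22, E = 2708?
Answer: 4427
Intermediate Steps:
z = -25 (z = -3 - 22 = -25)
S = 1719 (S = 1744 - 25 = 1719)
E + S = 2708 + 1719 = 4427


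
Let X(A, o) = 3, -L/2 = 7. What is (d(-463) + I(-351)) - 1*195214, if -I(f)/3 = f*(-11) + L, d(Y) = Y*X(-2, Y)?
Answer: -208144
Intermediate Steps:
L = -14 (L = -2*7 = -14)
d(Y) = 3*Y (d(Y) = Y*3 = 3*Y)
I(f) = 42 + 33*f (I(f) = -3*(f*(-11) - 14) = -3*(-11*f - 14) = -3*(-14 - 11*f) = 42 + 33*f)
(d(-463) + I(-351)) - 1*195214 = (3*(-463) + (42 + 33*(-351))) - 1*195214 = (-1389 + (42 - 11583)) - 195214 = (-1389 - 11541) - 195214 = -12930 - 195214 = -208144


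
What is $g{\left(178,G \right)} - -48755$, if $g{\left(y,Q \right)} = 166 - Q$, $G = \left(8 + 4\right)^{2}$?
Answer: $48777$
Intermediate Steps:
$G = 144$ ($G = 12^{2} = 144$)
$g{\left(178,G \right)} - -48755 = \left(166 - 144\right) - -48755 = \left(166 - 144\right) + 48755 = 22 + 48755 = 48777$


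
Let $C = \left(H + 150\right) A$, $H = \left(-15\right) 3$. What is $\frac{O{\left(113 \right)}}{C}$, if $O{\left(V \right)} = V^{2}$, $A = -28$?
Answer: $- \frac{12769}{2940} \approx -4.3432$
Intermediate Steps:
$H = -45$
$C = -2940$ ($C = \left(-45 + 150\right) \left(-28\right) = 105 \left(-28\right) = -2940$)
$\frac{O{\left(113 \right)}}{C} = \frac{113^{2}}{-2940} = 12769 \left(- \frac{1}{2940}\right) = - \frac{12769}{2940}$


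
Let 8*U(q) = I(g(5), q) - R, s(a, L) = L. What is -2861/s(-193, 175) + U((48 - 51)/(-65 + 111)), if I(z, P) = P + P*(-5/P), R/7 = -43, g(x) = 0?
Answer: 1329427/64400 ≈ 20.643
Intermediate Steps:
R = -301 (R = 7*(-43) = -301)
I(z, P) = -5 + P (I(z, P) = P - 5 = -5 + P)
U(q) = 37 + q/8 (U(q) = ((-5 + q) - 1*(-301))/8 = ((-5 + q) + 301)/8 = (296 + q)/8 = 37 + q/8)
-2861/s(-193, 175) + U((48 - 51)/(-65 + 111)) = -2861/175 + (37 + ((48 - 51)/(-65 + 111))/8) = -2861*1/175 + (37 + (-3/46)/8) = -2861/175 + (37 + (-3*1/46)/8) = -2861/175 + (37 + (⅛)*(-3/46)) = -2861/175 + (37 - 3/368) = -2861/175 + 13613/368 = 1329427/64400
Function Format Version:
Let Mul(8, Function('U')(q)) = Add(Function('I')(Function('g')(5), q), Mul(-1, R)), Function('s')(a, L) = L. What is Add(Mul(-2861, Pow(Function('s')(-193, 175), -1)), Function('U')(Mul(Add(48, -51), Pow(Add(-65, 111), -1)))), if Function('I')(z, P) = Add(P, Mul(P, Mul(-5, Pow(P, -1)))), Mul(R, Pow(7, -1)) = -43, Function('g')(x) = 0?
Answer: Rational(1329427, 64400) ≈ 20.643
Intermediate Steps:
R = -301 (R = Mul(7, -43) = -301)
Function('I')(z, P) = Add(-5, P) (Function('I')(z, P) = Add(P, -5) = Add(-5, P))
Function('U')(q) = Add(37, Mul(Rational(1, 8), q)) (Function('U')(q) = Mul(Rational(1, 8), Add(Add(-5, q), Mul(-1, -301))) = Mul(Rational(1, 8), Add(Add(-5, q), 301)) = Mul(Rational(1, 8), Add(296, q)) = Add(37, Mul(Rational(1, 8), q)))
Add(Mul(-2861, Pow(Function('s')(-193, 175), -1)), Function('U')(Mul(Add(48, -51), Pow(Add(-65, 111), -1)))) = Add(Mul(-2861, Pow(175, -1)), Add(37, Mul(Rational(1, 8), Mul(Add(48, -51), Pow(Add(-65, 111), -1))))) = Add(Mul(-2861, Rational(1, 175)), Add(37, Mul(Rational(1, 8), Mul(-3, Pow(46, -1))))) = Add(Rational(-2861, 175), Add(37, Mul(Rational(1, 8), Mul(-3, Rational(1, 46))))) = Add(Rational(-2861, 175), Add(37, Mul(Rational(1, 8), Rational(-3, 46)))) = Add(Rational(-2861, 175), Add(37, Rational(-3, 368))) = Add(Rational(-2861, 175), Rational(13613, 368)) = Rational(1329427, 64400)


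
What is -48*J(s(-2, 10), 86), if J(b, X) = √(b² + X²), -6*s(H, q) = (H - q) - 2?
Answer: -16*√66613 ≈ -4129.5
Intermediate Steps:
s(H, q) = ⅓ - H/6 + q/6 (s(H, q) = -((H - q) - 2)/6 = -(-2 + H - q)/6 = ⅓ - H/6 + q/6)
J(b, X) = √(X² + b²)
-48*J(s(-2, 10), 86) = -48*√(86² + (⅓ - ⅙*(-2) + (⅙)*10)²) = -48*√(7396 + (⅓ + ⅓ + 5/3)²) = -48*√(7396 + (7/3)²) = -48*√(7396 + 49/9) = -16*√66613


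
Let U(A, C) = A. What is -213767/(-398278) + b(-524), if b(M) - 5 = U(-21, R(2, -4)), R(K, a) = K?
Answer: -6158681/398278 ≈ -15.463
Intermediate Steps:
b(M) = -16 (b(M) = 5 - 21 = -16)
-213767/(-398278) + b(-524) = -213767/(-398278) - 16 = -213767*(-1/398278) - 16 = 213767/398278 - 16 = -6158681/398278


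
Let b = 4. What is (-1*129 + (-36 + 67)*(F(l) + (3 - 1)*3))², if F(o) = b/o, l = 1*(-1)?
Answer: 4489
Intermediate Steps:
l = -1
F(o) = 4/o
(-1*129 + (-36 + 67)*(F(l) + (3 - 1)*3))² = (-1*129 + (-36 + 67)*(4/(-1) + (3 - 1)*3))² = (-129 + 31*(4*(-1) + 2*3))² = (-129 + 31*(-4 + 6))² = (-129 + 31*2)² = (-129 + 62)² = (-67)² = 4489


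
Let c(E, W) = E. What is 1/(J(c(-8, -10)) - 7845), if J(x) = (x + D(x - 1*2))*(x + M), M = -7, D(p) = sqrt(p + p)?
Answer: I/(15*(-515*I + 2*sqrt(5))) ≈ -0.00012944 + 1.124e-6*I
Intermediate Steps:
D(p) = sqrt(2)*sqrt(p) (D(p) = sqrt(2*p) = sqrt(2)*sqrt(p))
J(x) = (-7 + x)*(x + sqrt(2)*sqrt(-2 + x)) (J(x) = (x + sqrt(2)*sqrt(x - 1*2))*(x - 7) = (x + sqrt(2)*sqrt(x - 2))*(-7 + x) = (x + sqrt(2)*sqrt(-2 + x))*(-7 + x) = (-7 + x)*(x + sqrt(2)*sqrt(-2 + x)))
1/(J(c(-8, -10)) - 7845) = 1/(((-8)**2 - 7*(-8) - 7*sqrt(-4 + 2*(-8)) - 8*sqrt(-4 + 2*(-8))) - 7845) = 1/((64 + 56 - 7*sqrt(-4 - 16) - 8*sqrt(-4 - 16)) - 7845) = 1/((64 + 56 - 14*I*sqrt(5) - 16*I*sqrt(5)) - 7845) = 1/((120 - 30*I*sqrt(5)) - 7845) = 1/(-7725 - 30*I*sqrt(5))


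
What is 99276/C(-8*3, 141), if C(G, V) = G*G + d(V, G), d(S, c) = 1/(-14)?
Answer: 1389864/8063 ≈ 172.38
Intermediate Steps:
d(S, c) = -1/14
C(G, V) = -1/14 + G² (C(G, V) = G*G - 1/14 = G² - 1/14 = -1/14 + G²)
99276/C(-8*3, 141) = 99276/(-1/14 + (-8*3)²) = 99276/(-1/14 + (-24)²) = 99276/(-1/14 + 576) = 99276/(8063/14) = 99276*(14/8063) = 1389864/8063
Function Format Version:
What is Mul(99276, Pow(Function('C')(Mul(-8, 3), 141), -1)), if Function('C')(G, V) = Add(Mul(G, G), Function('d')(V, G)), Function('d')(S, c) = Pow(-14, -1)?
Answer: Rational(1389864, 8063) ≈ 172.38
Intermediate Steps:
Function('d')(S, c) = Rational(-1, 14)
Function('C')(G, V) = Add(Rational(-1, 14), Pow(G, 2)) (Function('C')(G, V) = Add(Mul(G, G), Rational(-1, 14)) = Add(Pow(G, 2), Rational(-1, 14)) = Add(Rational(-1, 14), Pow(G, 2)))
Mul(99276, Pow(Function('C')(Mul(-8, 3), 141), -1)) = Mul(99276, Pow(Add(Rational(-1, 14), Pow(Mul(-8, 3), 2)), -1)) = Mul(99276, Pow(Add(Rational(-1, 14), Pow(-24, 2)), -1)) = Mul(99276, Pow(Add(Rational(-1, 14), 576), -1)) = Mul(99276, Pow(Rational(8063, 14), -1)) = Mul(99276, Rational(14, 8063)) = Rational(1389864, 8063)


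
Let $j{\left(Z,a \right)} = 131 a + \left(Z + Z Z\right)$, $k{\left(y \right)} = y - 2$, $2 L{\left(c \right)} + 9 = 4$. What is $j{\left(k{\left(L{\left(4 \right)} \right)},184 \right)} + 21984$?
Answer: $\frac{184415}{4} \approx 46104.0$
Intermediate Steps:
$L{\left(c \right)} = - \frac{5}{2}$ ($L{\left(c \right)} = - \frac{9}{2} + \frac{1}{2} \cdot 4 = - \frac{9}{2} + 2 = - \frac{5}{2}$)
$k{\left(y \right)} = -2 + y$
$j{\left(Z,a \right)} = Z + Z^{2} + 131 a$ ($j{\left(Z,a \right)} = 131 a + \left(Z + Z^{2}\right) = Z + Z^{2} + 131 a$)
$j{\left(k{\left(L{\left(4 \right)} \right)},184 \right)} + 21984 = \left(\left(-2 - \frac{5}{2}\right) + \left(-2 - \frac{5}{2}\right)^{2} + 131 \cdot 184\right) + 21984 = \left(- \frac{9}{2} + \left(- \frac{9}{2}\right)^{2} + 24104\right) + 21984 = \left(- \frac{9}{2} + \frac{81}{4} + 24104\right) + 21984 = \frac{96479}{4} + 21984 = \frac{184415}{4}$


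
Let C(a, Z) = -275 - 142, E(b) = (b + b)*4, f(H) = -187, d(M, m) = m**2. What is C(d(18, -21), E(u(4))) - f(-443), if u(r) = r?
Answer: -230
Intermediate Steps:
E(b) = 8*b (E(b) = (2*b)*4 = 8*b)
C(a, Z) = -417
C(d(18, -21), E(u(4))) - f(-443) = -417 - 1*(-187) = -417 + 187 = -230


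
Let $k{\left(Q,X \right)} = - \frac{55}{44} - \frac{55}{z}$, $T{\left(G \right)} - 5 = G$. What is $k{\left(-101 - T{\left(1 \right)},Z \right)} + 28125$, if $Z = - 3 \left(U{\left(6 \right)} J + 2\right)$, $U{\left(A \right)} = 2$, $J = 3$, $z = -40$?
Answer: $\frac{225001}{8} \approx 28125.0$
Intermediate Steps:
$T{\left(G \right)} = 5 + G$
$Z = -24$ ($Z = - 3 \left(2 \cdot 3 + 2\right) = - 3 \left(6 + 2\right) = \left(-3\right) 8 = -24$)
$k{\left(Q,X \right)} = \frac{1}{8}$ ($k{\left(Q,X \right)} = - \frac{55}{44} - \frac{55}{-40} = \left(-55\right) \frac{1}{44} - - \frac{11}{8} = - \frac{5}{4} + \frac{11}{8} = \frac{1}{8}$)
$k{\left(-101 - T{\left(1 \right)},Z \right)} + 28125 = \frac{1}{8} + 28125 = \frac{225001}{8}$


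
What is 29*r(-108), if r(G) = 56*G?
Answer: -175392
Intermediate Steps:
29*r(-108) = 29*(56*(-108)) = 29*(-6048) = -175392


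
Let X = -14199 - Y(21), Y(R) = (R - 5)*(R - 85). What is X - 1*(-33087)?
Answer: 19912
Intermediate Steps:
Y(R) = (-85 + R)*(-5 + R) (Y(R) = (-5 + R)*(-85 + R) = (-85 + R)*(-5 + R))
X = -13175 (X = -14199 - (425 + 21² - 90*21) = -14199 - (425 + 441 - 1890) = -14199 - 1*(-1024) = -14199 + 1024 = -13175)
X - 1*(-33087) = -13175 - 1*(-33087) = -13175 + 33087 = 19912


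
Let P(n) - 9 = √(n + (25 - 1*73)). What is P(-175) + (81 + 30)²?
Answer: 12330 + I*√223 ≈ 12330.0 + 14.933*I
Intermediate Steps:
P(n) = 9 + √(-48 + n) (P(n) = 9 + √(n + (25 - 1*73)) = 9 + √(n + (25 - 73)) = 9 + √(n - 48) = 9 + √(-48 + n))
P(-175) + (81 + 30)² = (9 + √(-48 - 175)) + (81 + 30)² = (9 + √(-223)) + 111² = (9 + I*√223) + 12321 = 12330 + I*√223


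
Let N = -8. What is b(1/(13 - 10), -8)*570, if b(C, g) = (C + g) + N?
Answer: -8930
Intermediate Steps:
b(C, g) = -8 + C + g (b(C, g) = (C + g) - 8 = -8 + C + g)
b(1/(13 - 10), -8)*570 = (-8 + 1/(13 - 10) - 8)*570 = (-8 + 1/3 - 8)*570 = (-8 + ⅓ - 8)*570 = -47/3*570 = -8930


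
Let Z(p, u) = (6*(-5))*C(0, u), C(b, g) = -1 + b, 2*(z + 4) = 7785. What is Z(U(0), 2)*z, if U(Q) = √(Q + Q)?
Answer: 116655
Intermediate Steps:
z = 7777/2 (z = -4 + (½)*7785 = -4 + 7785/2 = 7777/2 ≈ 3888.5)
U(Q) = √2*√Q (U(Q) = √(2*Q) = √2*√Q)
Z(p, u) = 30 (Z(p, u) = (6*(-5))*(-1 + 0) = -30*(-1) = 30)
Z(U(0), 2)*z = 30*(7777/2) = 116655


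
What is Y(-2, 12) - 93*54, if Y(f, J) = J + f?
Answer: -5012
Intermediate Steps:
Y(-2, 12) - 93*54 = (12 - 2) - 93*54 = 10 - 5022 = -5012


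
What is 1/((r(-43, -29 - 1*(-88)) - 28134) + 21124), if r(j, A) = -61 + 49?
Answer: -1/7022 ≈ -0.00014241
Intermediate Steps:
r(j, A) = -12
1/((r(-43, -29 - 1*(-88)) - 28134) + 21124) = 1/((-12 - 28134) + 21124) = 1/(-28146 + 21124) = 1/(-7022) = -1/7022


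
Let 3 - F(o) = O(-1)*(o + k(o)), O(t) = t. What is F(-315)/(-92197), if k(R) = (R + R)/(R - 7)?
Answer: 7131/2120531 ≈ 0.0033628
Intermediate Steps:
k(R) = 2*R/(-7 + R) (k(R) = (2*R)/(-7 + R) = 2*R/(-7 + R))
F(o) = 3 + o + 2*o/(-7 + o) (F(o) = 3 - (-1)*(o + 2*o/(-7 + o)) = 3 - (-o - 2*o/(-7 + o)) = 3 + (o + 2*o/(-7 + o)) = 3 + o + 2*o/(-7 + o))
F(-315)/(-92197) = ((-21 + (-315)² - 2*(-315))/(-7 - 315))/(-92197) = ((-21 + 99225 + 630)/(-322))*(-1/92197) = -1/322*99834*(-1/92197) = -7131/23*(-1/92197) = 7131/2120531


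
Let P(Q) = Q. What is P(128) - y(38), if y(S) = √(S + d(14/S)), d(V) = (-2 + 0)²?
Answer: 128 - √42 ≈ 121.52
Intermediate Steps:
d(V) = 4 (d(V) = (-2)² = 4)
y(S) = √(4 + S) (y(S) = √(S + 4) = √(4 + S))
P(128) - y(38) = 128 - √(4 + 38) = 128 - √42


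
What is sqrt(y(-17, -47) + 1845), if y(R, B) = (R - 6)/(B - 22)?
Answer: 4*sqrt(1038)/3 ≈ 42.957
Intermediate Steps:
y(R, B) = (-6 + R)/(-22 + B)
sqrt(y(-17, -47) + 1845) = sqrt((-6 - 17)/(-22 - 47) + 1845) = sqrt(-23/(-69) + 1845) = sqrt(-1/69*(-23) + 1845) = sqrt(1/3 + 1845) = sqrt(5536/3) = 4*sqrt(1038)/3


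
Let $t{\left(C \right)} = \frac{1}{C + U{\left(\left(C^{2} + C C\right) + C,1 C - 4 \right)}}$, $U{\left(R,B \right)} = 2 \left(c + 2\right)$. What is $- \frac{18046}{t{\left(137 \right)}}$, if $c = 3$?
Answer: $-2652762$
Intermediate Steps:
$U{\left(R,B \right)} = 10$ ($U{\left(R,B \right)} = 2 \left(3 + 2\right) = 2 \cdot 5 = 10$)
$t{\left(C \right)} = \frac{1}{10 + C}$ ($t{\left(C \right)} = \frac{1}{C + 10} = \frac{1}{10 + C}$)
$- \frac{18046}{t{\left(137 \right)}} = - \frac{18046}{\frac{1}{10 + 137}} = - \frac{18046}{\frac{1}{147}} = - 18046 \frac{1}{\frac{1}{147}} = \left(-18046\right) 147 = -2652762$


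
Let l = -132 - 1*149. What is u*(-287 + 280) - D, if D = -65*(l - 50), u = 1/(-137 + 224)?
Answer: -1871812/87 ≈ -21515.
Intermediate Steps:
l = -281 (l = -132 - 149 = -281)
u = 1/87 ≈ 0.011494
D = 21515 (D = -65*(-281 - 50) = -65*(-331) = 21515)
u*(-287 + 280) - D = (-287 + 280)/87 - 1*21515 = (1/87)*(-7) - 21515 = -7/87 - 21515 = -1871812/87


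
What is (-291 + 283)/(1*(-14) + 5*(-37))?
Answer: 8/199 ≈ 0.040201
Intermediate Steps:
(-291 + 283)/(1*(-14) + 5*(-37)) = -8/(-14 - 185) = -8/(-199) = -8*(-1/199) = 8/199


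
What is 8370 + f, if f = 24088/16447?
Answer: 137685478/16447 ≈ 8371.5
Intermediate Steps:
f = 24088/16447 (f = 24088*(1/16447) = 24088/16447 ≈ 1.4646)
8370 + f = 8370 + 24088/16447 = 137685478/16447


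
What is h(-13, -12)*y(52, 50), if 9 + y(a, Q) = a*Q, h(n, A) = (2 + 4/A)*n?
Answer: -168415/3 ≈ -56138.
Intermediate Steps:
h(n, A) = n*(2 + 4/A)
y(a, Q) = -9 + Q*a (y(a, Q) = -9 + a*Q = -9 + Q*a)
h(-13, -12)*y(52, 50) = (2*(-13)*(2 - 12)/(-12))*(-9 + 50*52) = (2*(-13)*(-1/12)*(-10))*(-9 + 2600) = -65/3*2591 = -168415/3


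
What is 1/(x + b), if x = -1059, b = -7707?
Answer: -1/8766 ≈ -0.00011408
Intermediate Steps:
1/(x + b) = 1/(-1059 - 7707) = 1/(-8766) = -1/8766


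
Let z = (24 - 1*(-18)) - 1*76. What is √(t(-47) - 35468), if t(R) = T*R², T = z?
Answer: 3*I*√12286 ≈ 332.53*I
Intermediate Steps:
z = -34 (z = (24 + 18) - 76 = 42 - 76 = -34)
T = -34
t(R) = -34*R²
√(t(-47) - 35468) = √(-34*(-47)² - 35468) = √(-34*2209 - 35468) = √(-75106 - 35468) = √(-110574) = 3*I*√12286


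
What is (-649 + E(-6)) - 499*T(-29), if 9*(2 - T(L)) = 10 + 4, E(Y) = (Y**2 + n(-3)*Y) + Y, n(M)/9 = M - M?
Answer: -7567/9 ≈ -840.78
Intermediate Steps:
n(M) = 0 (n(M) = 9*(M - M) = 9*0 = 0)
E(Y) = Y + Y**2 (E(Y) = (Y**2 + 0*Y) + Y = (Y**2 + 0) + Y = Y**2 + Y = Y + Y**2)
T(L) = 4/9 (T(L) = 2 - (10 + 4)/9 = 2 - 1/9*14 = 2 - 14/9 = 4/9)
(-649 + E(-6)) - 499*T(-29) = (-649 - 6*(1 - 6)) - 499*4/9 = (-649 - 6*(-5)) - 1996/9 = (-649 + 30) - 1996/9 = -619 - 1996/9 = -7567/9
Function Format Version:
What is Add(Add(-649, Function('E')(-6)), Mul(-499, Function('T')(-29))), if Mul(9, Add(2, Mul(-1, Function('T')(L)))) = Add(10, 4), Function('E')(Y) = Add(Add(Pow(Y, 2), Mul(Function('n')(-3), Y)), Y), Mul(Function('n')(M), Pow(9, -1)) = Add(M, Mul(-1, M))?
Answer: Rational(-7567, 9) ≈ -840.78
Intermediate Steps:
Function('n')(M) = 0 (Function('n')(M) = Mul(9, Add(M, Mul(-1, M))) = Mul(9, 0) = 0)
Function('E')(Y) = Add(Y, Pow(Y, 2)) (Function('E')(Y) = Add(Add(Pow(Y, 2), Mul(0, Y)), Y) = Add(Add(Pow(Y, 2), 0), Y) = Add(Pow(Y, 2), Y) = Add(Y, Pow(Y, 2)))
Function('T')(L) = Rational(4, 9) (Function('T')(L) = Add(2, Mul(Rational(-1, 9), Add(10, 4))) = Add(2, Mul(Rational(-1, 9), 14)) = Add(2, Rational(-14, 9)) = Rational(4, 9))
Add(Add(-649, Function('E')(-6)), Mul(-499, Function('T')(-29))) = Add(Add(-649, Mul(-6, Add(1, -6))), Mul(-499, Rational(4, 9))) = Add(Add(-649, Mul(-6, -5)), Rational(-1996, 9)) = Add(Add(-649, 30), Rational(-1996, 9)) = Add(-619, Rational(-1996, 9)) = Rational(-7567, 9)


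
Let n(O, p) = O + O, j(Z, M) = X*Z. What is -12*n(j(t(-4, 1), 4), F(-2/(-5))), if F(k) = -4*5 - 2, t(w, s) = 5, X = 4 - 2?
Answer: -240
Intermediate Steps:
X = 2
F(k) = -22 (F(k) = -20 - 2 = -22)
j(Z, M) = 2*Z
n(O, p) = 2*O
-12*n(j(t(-4, 1), 4), F(-2/(-5))) = -24*2*5 = -24*10 = -12*20 = -240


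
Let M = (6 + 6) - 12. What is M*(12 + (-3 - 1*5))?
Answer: 0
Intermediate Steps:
M = 0 (M = 12 - 12 = 0)
M*(12 + (-3 - 1*5)) = 0*(12 + (-3 - 1*5)) = 0*(12 + (-3 - 5)) = 0*(12 - 8) = 0*4 = 0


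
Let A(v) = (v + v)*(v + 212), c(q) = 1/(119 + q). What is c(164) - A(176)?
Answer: -38651007/283 ≈ -1.3658e+5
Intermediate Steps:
A(v) = 2*v*(212 + v) (A(v) = (2*v)*(212 + v) = 2*v*(212 + v))
c(164) - A(176) = 1/(119 + 164) - 2*176*(212 + 176) = 1/283 - 2*176*388 = 1/283 - 1*136576 = 1/283 - 136576 = -38651007/283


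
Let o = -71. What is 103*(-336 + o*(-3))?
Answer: -12669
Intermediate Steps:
103*(-336 + o*(-3)) = 103*(-336 - 71*(-3)) = 103*(-336 + 213) = 103*(-123) = -12669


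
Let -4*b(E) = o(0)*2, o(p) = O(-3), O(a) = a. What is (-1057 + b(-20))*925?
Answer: -1952675/2 ≈ -9.7634e+5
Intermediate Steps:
o(p) = -3
b(E) = 3/2 (b(E) = -(-3)*2/4 = -1/4*(-6) = 3/2)
(-1057 + b(-20))*925 = (-1057 + 3/2)*925 = -2111/2*925 = -1952675/2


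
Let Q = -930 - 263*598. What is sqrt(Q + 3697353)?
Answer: sqrt(3539149) ≈ 1881.3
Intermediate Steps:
Q = -158204 (Q = -930 - 157274 = -158204)
sqrt(Q + 3697353) = sqrt(-158204 + 3697353) = sqrt(3539149)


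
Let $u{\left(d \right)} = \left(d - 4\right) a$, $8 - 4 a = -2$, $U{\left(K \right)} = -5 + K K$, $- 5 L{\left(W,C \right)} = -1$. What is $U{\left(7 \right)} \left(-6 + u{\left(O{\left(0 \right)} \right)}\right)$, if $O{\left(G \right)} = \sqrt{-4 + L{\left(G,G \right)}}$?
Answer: $-704 + 22 i \sqrt{95} \approx -704.0 + 214.43 i$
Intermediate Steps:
$L{\left(W,C \right)} = \frac{1}{5}$ ($L{\left(W,C \right)} = \left(- \frac{1}{5}\right) \left(-1\right) = \frac{1}{5}$)
$U{\left(K \right)} = -5 + K^{2}$
$a = \frac{5}{2}$ ($a = 2 - - \frac{1}{2} = 2 + \frac{1}{2} = \frac{5}{2} \approx 2.5$)
$O{\left(G \right)} = \frac{i \sqrt{95}}{5}$ ($O{\left(G \right)} = \sqrt{-4 + \frac{1}{5}} = \sqrt{- \frac{19}{5}} = \frac{i \sqrt{95}}{5}$)
$u{\left(d \right)} = -10 + \frac{5 d}{2}$ ($u{\left(d \right)} = \left(d - 4\right) \frac{5}{2} = \left(-4 + d\right) \frac{5}{2} = -10 + \frac{5 d}{2}$)
$U{\left(7 \right)} \left(-6 + u{\left(O{\left(0 \right)} \right)}\right) = \left(-5 + 7^{2}\right) \left(-6 - \left(10 - \frac{5 \frac{i \sqrt{95}}{5}}{2}\right)\right) = \left(-5 + 49\right) \left(-6 - \left(10 - \frac{i \sqrt{95}}{2}\right)\right) = 44 \left(-16 + \frac{i \sqrt{95}}{2}\right) = -704 + 22 i \sqrt{95}$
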